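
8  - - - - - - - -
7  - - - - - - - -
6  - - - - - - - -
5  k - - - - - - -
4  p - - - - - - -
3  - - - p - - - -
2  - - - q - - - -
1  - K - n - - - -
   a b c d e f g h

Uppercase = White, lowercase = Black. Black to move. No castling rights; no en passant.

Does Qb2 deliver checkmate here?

After Qb2: white king on b1; in check: yes, from the black queen on b2.
King squares — a1: attacked by Qb2; c1: attacked by Qb2; a2: attacked by Qb2; b2: attacked by Nd1; c2: attacked by Qb2.
White has no legal moves → checkmate.

yes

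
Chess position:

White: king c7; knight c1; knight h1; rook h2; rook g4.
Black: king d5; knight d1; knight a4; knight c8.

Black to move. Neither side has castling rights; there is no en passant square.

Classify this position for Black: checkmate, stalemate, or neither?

neither

Black to move; black king on d5.
In check: no.
Legal moves for Black: Ne7, Na7, Nd6, Ncb6, Ke6, Ke5, Kc5, Nab6, Nc5, Nac3, Nab2, Ne3, Ndc3, Nf2, Ndb2.
Black has 15 legal moves and is not in check → neither.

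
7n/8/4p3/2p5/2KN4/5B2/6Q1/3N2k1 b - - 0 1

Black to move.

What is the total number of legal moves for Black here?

Black to move; king on g1.
In check: yes, from the white queen on g2.
Legal moves: none.
Count: 0.

0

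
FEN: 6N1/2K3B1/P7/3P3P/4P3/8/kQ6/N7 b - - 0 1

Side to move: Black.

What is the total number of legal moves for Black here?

Black to move; king on a2.
In check: yes, from the white queen on b2.
Legal moves: none.
Count: 0.

0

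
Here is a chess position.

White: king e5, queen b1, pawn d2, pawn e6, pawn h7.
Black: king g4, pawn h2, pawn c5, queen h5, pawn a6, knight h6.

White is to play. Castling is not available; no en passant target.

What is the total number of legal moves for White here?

4

White to move; king on e5.
In check: yes, from the black queen on h5.
Legal moves: Kf6, Kd6, Ke4, Qf5+.
Count: 4.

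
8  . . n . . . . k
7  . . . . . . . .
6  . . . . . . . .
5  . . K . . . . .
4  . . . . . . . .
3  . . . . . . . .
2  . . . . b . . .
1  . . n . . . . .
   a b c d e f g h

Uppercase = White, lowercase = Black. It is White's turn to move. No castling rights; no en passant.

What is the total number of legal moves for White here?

White to move; king on c5.
In check: no.
Legal moves: Kc6, Kd5, Kd4, Kb4.
Count: 4.

4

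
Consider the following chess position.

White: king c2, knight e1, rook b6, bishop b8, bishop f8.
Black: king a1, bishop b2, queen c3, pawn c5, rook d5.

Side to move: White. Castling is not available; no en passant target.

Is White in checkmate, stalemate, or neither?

White to move; white king on c2.
In check: yes, from the black queen on c3.
King squares — b1: attacked by Ka1; c1: attacked by Bb2; d1: attacked by Rd5; b2: attacked by Ka1; d2: attacked by Qc3; b3: attacked by Qc3; c3: attacked by Bb2; d3: attacked by Qc3.
Legal moves for White: none.
In check with no legal moves → checkmate.

checkmate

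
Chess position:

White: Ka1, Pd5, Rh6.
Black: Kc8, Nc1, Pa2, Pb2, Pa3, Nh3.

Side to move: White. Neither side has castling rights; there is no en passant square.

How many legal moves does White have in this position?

0

White to move; king on a1.
In check: yes, from the black pawn on b2.
Legal moves: none.
Count: 0.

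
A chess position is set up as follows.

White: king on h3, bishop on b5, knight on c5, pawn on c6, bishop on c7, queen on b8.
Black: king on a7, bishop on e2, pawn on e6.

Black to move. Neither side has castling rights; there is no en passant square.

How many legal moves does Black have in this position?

0

Black to move; king on a7.
In check: yes, from the white queen on b8.
Legal moves: none.
Count: 0.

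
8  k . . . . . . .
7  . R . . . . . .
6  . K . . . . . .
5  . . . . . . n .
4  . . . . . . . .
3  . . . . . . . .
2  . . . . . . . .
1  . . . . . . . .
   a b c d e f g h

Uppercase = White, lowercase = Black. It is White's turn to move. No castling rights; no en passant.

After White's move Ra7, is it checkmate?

no

After Ra7: black king on a8; in check: yes, from the white rook on a7.
Black has 1 legal reply: Kb8.
In check but a legal move exists → not checkmate.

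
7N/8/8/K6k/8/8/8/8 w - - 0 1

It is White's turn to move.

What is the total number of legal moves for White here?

White to move; king on a5.
In check: no.
Legal moves: Nf7, Ng6, Kb6, Ka6, Kb5, Kb4, Ka4.
Count: 7.

7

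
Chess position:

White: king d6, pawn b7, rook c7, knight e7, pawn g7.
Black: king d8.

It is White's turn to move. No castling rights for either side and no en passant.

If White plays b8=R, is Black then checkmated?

yes

After b8=R: black king on d8; in check: yes, from the white rook on b8.
King squares — c7: attacked by Kd6; d7: attacked by Kd6; e7: attacked by Kd6; c8: attacked by Rc7; e8: attacked by Rb8.
Black has no legal moves → checkmate.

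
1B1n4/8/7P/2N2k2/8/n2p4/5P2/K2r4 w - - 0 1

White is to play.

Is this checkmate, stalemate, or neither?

White to move; white king on a1.
In check: yes, from the black rook on d1.
King squares — b1: attacked by Rd1; a2: available; b2: available.
Legal moves for White: Kb2, Ka2.
White is in check but has 2 legal moves → neither.

neither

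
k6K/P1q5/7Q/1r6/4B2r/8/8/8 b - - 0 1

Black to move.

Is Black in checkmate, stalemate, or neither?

neither

Black to move; black king on a8.
In check: yes, from the white bishop on e4.
Legal moves for Black: Kxa7, Qb7, Qc6, Rb7, Rd5, Rxe4.
Black is in check but has 6 legal moves → neither.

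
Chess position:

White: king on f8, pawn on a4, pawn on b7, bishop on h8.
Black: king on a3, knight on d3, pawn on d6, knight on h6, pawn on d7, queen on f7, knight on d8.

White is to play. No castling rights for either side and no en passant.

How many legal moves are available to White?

0

White to move; king on f8.
In check: yes, from the black queen on f7.
Legal moves: none.
Count: 0.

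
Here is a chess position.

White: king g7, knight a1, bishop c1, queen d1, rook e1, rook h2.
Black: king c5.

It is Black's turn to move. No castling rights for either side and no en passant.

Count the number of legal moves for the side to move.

Black to move; king on c5.
In check: no.
Legal moves: Kc6, Kb6, Kb5, Kc4, Kb4.
Count: 5.

5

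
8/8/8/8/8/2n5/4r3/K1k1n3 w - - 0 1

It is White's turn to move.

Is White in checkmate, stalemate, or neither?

White to move; white king on a1.
In check: no.
King squares — b1: attacked by Kc1; a2: attacked by Re2; b2: attacked by Kc1.
Legal moves for White: none.
Not in check and no legal moves → stalemate.

stalemate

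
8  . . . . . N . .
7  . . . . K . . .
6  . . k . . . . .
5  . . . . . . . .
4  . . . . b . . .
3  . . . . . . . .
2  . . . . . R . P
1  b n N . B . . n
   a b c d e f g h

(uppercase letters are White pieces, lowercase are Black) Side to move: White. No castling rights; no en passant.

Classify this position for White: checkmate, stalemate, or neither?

neither

White to move; white king on e7.
In check: no.
Legal moves for White include: Nh7, Nd7, Ng6, Ne6, Ke8, Kd8, Kf7, Ke6, Rf7, Rf6+, Rf5, Rf4, Rf3, Rg2, Re2, Rd2, Rc2+, Rb2, ... (list truncated; more exist).
White has legal moves and is not in check → neither.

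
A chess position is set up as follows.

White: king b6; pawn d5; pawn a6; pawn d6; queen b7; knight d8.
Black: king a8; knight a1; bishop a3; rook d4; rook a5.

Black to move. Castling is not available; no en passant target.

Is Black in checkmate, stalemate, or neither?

Black to move; black king on a8.
In check: yes, from the white queen on b7.
King squares — a7: attacked by Kb6; b7: attacked by Pa6; b8: attacked by Qb7.
Legal moves for Black: none.
In check with no legal moves → checkmate.

checkmate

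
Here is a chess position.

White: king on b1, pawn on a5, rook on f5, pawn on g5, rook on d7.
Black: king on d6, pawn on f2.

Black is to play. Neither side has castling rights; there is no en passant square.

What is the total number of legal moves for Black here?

3

Black to move; king on d6.
In check: yes, from the white rook on d7.
Legal moves: Kxd7, Ke6, Kc6.
Count: 3.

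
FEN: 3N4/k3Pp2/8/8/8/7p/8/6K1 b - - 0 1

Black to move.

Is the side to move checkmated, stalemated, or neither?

Black to move; black king on a7.
In check: no.
Legal moves for Black: Kb8, Ka8, Kb6, Ka6, f6, h2+, f5.
Black has 7 legal moves and is not in check → neither.

neither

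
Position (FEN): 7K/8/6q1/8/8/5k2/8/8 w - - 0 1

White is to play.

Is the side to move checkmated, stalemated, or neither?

stalemate

White to move; white king on h8.
In check: no.
King squares — g7: attacked by Qg6; h7: attacked by Qg6; g8: attacked by Qg6.
Legal moves for White: none.
Not in check and no legal moves → stalemate.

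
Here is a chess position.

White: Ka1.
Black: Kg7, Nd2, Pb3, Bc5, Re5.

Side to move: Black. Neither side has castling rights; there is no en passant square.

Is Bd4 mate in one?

yes

After Bd4: white king on a1; in check: yes, from the black bishop on d4.
King squares — b1: attacked by Nd2; a2: attacked by Pb3; b2: attacked by Bd4.
White has no legal moves → checkmate.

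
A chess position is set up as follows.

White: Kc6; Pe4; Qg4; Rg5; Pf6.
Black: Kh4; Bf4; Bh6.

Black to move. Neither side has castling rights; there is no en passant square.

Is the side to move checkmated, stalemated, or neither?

Black to move; black king on h4.
In check: yes, from the white queen on g4.
King squares — g3: attacked by Qg4; h3: attacked by Qg4; g4: attacked by Rg5; g5: attacked by Qg4; h5: attacked by Qg4.
Legal moves for Black: none.
In check with no legal moves → checkmate.

checkmate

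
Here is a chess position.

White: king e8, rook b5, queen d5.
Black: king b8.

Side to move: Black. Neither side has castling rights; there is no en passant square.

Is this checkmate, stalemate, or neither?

Black to move; black king on b8.
In check: yes, from the white rook on b5.
King squares — a7: available; b7: attacked by Rb5; c7: available; a8: attacked by Qd5; c8: available.
Legal moves for Black: Kc8, Kc7, Ka7.
Black is in check but has 3 legal moves → neither.

neither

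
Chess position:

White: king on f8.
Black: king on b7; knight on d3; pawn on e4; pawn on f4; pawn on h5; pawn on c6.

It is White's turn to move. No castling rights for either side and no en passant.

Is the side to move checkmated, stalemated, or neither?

neither

White to move; white king on f8.
In check: no.
Legal moves for White: Kg8, Ke8, Kg7, Kf7, Ke7.
White has 5 legal moves and is not in check → neither.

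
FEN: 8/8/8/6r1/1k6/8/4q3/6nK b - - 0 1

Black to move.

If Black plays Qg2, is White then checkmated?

After Qg2: white king on h1; in check: yes, from the black queen on g2.
King squares — g1: attacked by Qg2; g2: attacked by Rg5; h2: attacked by Qg2.
White has no legal moves → checkmate.

yes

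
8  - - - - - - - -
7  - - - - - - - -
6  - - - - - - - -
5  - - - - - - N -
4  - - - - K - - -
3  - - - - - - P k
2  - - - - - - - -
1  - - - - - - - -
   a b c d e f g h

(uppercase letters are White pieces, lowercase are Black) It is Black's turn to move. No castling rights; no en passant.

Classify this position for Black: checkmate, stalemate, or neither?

Black to move; black king on h3.
In check: yes, from the white knight on g5.
Legal moves for Black: Kg4, Kxg3, Kh2, Kg2.
Black is in check but has 4 legal moves → neither.

neither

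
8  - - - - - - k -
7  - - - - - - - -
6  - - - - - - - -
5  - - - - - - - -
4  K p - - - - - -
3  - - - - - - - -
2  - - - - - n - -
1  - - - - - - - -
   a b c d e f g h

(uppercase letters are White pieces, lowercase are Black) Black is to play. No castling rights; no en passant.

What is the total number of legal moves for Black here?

12

Black to move; king on g8.
In check: no.
Legal moves: Kh8, Kf8, Kh7, Kg7, Kf7, Ng4, Ne4, Nh3, Nd3, Nh1, Nd1, b3.
Count: 12.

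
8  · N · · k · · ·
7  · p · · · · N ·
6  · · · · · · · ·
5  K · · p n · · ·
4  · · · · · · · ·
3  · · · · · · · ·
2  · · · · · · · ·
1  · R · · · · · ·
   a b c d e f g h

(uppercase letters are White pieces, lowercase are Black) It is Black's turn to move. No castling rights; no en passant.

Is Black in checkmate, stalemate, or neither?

Black to move; black king on e8.
In check: yes, from the white knight on g7.
King squares — d7: attacked by Nb8; e7: available; f7: available; d8: available; f8: available.
Legal moves for Black: Kf8, Kd8, Kf7, Ke7.
Black is in check but has 4 legal moves → neither.

neither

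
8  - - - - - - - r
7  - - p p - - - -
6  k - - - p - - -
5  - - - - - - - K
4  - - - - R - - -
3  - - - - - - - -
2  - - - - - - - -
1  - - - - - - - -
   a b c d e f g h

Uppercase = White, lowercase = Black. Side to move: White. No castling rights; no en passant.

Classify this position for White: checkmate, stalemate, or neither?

White to move; white king on h5.
In check: yes, from the black rook on h8.
Legal moves for White: Kg6, Kg5, Kg4.
White is in check but has 3 legal moves → neither.

neither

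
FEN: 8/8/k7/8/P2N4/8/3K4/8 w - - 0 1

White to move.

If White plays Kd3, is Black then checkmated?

no

After Kd3: black king on a6; in check: no.
Black is not in check, so this cannot be checkmate.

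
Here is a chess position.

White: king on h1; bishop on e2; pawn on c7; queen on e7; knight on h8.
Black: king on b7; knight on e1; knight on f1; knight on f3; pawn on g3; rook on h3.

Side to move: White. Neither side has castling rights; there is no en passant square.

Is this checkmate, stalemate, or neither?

checkmate

White to move; white king on h1.
In check: yes, from the black rook on h3.
King squares — g1: attacked by Nf3; g2: attacked by Ne1; h2: attacked by Nf1.
Legal moves for White: none.
In check with no legal moves → checkmate.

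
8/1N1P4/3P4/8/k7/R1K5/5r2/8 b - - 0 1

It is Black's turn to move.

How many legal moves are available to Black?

Black to move; king on a4.
In check: yes, from the white rook on a3.
Legal moves: Kb5, Kxa3.
Count: 2.

2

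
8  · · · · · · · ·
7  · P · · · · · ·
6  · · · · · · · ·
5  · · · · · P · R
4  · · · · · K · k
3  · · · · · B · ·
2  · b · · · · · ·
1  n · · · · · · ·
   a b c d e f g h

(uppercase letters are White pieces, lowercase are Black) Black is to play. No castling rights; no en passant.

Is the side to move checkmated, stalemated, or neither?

checkmate

Black to move; black king on h4.
In check: yes, from the white rook on h5.
King squares — g3: attacked by Kf4; h3: attacked by Rh5; g4: attacked by Bf3; g5: attacked by Kf4; h5: attacked by Bf3.
Legal moves for Black: none.
In check with no legal moves → checkmate.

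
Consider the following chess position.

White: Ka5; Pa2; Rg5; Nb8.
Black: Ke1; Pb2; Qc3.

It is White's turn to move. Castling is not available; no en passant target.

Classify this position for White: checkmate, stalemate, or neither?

White to move; white king on a5.
In check: yes, from the black queen on c3.
King squares — a4: available; b4: attacked by Qc3; b5: available; a6: available; b6: available.
Legal moves for White: Kb6, Ka6, Kb5, Ka4.
White is in check but has 4 legal moves → neither.

neither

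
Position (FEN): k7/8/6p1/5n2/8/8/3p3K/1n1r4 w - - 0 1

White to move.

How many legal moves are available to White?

White to move; king on h2.
In check: no.
Legal moves: Kh3, Kg2.
Count: 2.

2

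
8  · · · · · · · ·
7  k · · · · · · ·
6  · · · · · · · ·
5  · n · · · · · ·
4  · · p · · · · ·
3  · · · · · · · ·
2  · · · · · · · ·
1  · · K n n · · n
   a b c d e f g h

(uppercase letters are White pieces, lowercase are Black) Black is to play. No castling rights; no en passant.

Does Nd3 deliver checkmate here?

After Nd3: white king on c1; in check: yes, from the black knight on d3.
White has 4 legal replies: Kd2, Kc2, Kxd1, Kb1.
In check but a legal move exists → not checkmate.

no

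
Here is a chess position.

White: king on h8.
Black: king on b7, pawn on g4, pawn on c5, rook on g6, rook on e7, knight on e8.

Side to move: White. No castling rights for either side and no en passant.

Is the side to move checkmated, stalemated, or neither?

stalemate

White to move; white king on h8.
In check: no.
King squares — g7: attacked by Rg6; h7: attacked by Re7; g8: attacked by Rg6.
Legal moves for White: none.
Not in check and no legal moves → stalemate.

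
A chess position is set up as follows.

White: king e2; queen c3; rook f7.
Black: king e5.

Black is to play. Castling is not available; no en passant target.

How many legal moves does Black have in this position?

4

Black to move; king on e5.
In check: yes, from the white queen on c3.
Legal moves: Ke6, Kd6, Kd5, Ke4.
Count: 4.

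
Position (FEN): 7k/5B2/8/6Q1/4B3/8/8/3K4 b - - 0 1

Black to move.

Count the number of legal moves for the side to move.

0

Black to move; king on h8.
In check: no.
Legal moves: none.
Count: 0.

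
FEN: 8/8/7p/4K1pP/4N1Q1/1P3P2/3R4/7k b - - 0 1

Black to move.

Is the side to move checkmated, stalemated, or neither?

Black to move; black king on h1.
In check: no.
King squares — g1: attacked by Qg4; g2: attacked by Rd2; h2: attacked by Rd2.
Legal moves for Black: none.
Not in check and no legal moves → stalemate.

stalemate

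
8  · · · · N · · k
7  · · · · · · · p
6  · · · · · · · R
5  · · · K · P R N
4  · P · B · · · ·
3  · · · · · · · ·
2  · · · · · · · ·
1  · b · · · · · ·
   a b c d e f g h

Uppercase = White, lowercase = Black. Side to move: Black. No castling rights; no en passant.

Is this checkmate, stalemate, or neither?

checkmate

Black to move; black king on h8.
In check: yes, from the white bishop on d4.
King squares — g7: attacked by Bd4; h7: own pawn; g8: attacked by Rg5.
Legal moves for Black: none.
In check with no legal moves → checkmate.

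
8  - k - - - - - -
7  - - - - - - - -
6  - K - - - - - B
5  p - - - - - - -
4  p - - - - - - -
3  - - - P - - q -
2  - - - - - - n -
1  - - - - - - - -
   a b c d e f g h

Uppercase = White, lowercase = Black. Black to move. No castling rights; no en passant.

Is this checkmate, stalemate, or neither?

neither

Black to move; black king on b8.
In check: no.
Legal moves for Black include: Kc8, Ka8, Qg8, Qg7, Qc7+, Qg6+, Qd6+, Qg5, Qe5, Qh4, Qg4, Qf4, Qh3, Qf3, Qe3+, Qxd3, Qh2, Qf2+, ... (list truncated; more exist).
Black has legal moves and is not in check → neither.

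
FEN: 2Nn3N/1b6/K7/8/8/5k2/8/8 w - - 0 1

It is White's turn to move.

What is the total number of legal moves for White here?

White to move; king on a6.
In check: yes, from the black bishop on b7.
Legal moves: Ka7, Kb6, Kb5, Ka5.
Count: 4.

4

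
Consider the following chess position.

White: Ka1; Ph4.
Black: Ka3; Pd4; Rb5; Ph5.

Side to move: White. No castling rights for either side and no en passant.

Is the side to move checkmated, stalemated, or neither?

stalemate

White to move; white king on a1.
In check: no.
King squares — b1: attacked by Rb5; a2: attacked by Ka3; b2: attacked by Ka3.
Legal moves for White: none.
Not in check and no legal moves → stalemate.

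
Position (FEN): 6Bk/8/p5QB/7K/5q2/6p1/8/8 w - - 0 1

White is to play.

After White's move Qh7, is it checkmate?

After Qh7: black king on h8; in check: yes, from the white queen on h7.
King squares — g7: attacked by Bh6; h7: attacked by Bg8; g8: attacked by Qh7.
Black has no legal moves → checkmate.

yes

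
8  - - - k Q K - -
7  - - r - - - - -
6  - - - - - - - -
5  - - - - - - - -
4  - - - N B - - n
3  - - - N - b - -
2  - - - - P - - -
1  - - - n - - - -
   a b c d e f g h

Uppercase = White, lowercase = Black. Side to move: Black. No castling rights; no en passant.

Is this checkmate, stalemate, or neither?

checkmate

Black to move; black king on d8.
In check: yes, from the white queen on e8.
King squares — c7: own rook; d7: attacked by Qe8; e7: attacked by Qe8; c8: attacked by Qe8; e8: attacked by Kf8.
Legal moves for Black: none.
In check with no legal moves → checkmate.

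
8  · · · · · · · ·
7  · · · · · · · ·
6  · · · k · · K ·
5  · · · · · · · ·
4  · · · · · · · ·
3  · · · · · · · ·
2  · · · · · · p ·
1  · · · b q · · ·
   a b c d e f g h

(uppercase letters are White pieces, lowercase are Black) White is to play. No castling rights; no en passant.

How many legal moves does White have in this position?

7

White to move; king on g6.
In check: no.
Legal moves: Kh7, Kg7, Kf7, Kh6, Kf6, Kg5, Kf5.
Count: 7.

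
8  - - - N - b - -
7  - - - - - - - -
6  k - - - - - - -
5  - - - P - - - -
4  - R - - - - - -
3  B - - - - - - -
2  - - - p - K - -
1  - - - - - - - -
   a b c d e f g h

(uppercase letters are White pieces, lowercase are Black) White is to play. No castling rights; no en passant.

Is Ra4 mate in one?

After Ra4: black king on a6; in check: yes, from the white rook on a4.
Black has 2 legal replies: Kb6, Kb5.
In check but a legal move exists → not checkmate.

no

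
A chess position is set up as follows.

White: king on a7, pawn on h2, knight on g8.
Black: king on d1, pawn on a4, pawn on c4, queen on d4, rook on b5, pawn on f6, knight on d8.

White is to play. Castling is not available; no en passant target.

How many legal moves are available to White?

2

White to move; king on a7.
In check: yes, from the black queen on d4.
Legal moves: Ka8, Ka6.
Count: 2.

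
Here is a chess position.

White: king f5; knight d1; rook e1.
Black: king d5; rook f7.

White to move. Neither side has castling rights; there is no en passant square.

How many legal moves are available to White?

3

White to move; king on f5.
In check: yes, from the black rook on f7.
Legal moves: Kg6, Kg5, Kg4.
Count: 3.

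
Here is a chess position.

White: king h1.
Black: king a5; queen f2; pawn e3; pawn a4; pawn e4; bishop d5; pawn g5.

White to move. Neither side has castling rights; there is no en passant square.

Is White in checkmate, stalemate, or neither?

White to move; white king on h1.
In check: no.
King squares — g1: attacked by Qf2; g2: attacked by Qf2; h2: attacked by Qf2.
Legal moves for White: none.
Not in check and no legal moves → stalemate.

stalemate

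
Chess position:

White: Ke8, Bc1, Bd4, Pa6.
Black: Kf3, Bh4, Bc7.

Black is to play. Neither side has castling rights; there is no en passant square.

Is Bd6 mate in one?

no

After Bd6: white king on e8; in check: no.
White is not in check, so this cannot be checkmate.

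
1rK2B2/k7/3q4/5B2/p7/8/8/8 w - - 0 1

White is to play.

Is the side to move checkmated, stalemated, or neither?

checkmate

White to move; white king on c8.
In check: yes, from the black rook on b8.
King squares — b7: attacked by Ka7; c7: attacked by Qd6; d7: attacked by Qd6; b8: attacked by Qd6; d8: attacked by Qd6.
Legal moves for White: none.
In check with no legal moves → checkmate.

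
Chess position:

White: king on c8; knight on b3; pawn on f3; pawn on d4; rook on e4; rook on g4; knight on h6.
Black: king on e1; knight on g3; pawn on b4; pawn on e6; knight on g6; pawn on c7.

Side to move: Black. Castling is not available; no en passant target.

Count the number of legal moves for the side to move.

5

Black to move; king on e1.
In check: yes, from the white rook on e4.
Legal moves: Kf2, Kf1, Kd1, Nxe4, Ne2.
Count: 5.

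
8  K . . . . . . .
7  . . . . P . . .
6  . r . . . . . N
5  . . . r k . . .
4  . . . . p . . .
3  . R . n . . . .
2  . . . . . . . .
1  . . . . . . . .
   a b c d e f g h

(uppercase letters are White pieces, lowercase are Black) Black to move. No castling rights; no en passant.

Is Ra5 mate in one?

yes

After Ra5: white king on a8; in check: yes, from the black rook on a5.
King squares — a7: attacked by Ra5; b7: attacked by Rb6; b8: attacked by Rb6.
White has no legal moves → checkmate.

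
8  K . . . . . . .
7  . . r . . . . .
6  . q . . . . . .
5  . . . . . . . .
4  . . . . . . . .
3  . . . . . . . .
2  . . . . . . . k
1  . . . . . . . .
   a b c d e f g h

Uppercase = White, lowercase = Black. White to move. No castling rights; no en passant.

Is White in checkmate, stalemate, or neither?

stalemate

White to move; white king on a8.
In check: no.
King squares — a7: attacked by Qb6; b7: attacked by Qb6; b8: attacked by Qb6.
Legal moves for White: none.
Not in check and no legal moves → stalemate.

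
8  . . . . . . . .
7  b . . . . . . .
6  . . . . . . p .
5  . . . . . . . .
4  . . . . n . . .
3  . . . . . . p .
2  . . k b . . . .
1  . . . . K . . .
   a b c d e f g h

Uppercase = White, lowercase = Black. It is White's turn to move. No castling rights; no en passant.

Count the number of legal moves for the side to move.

White to move; king on e1.
In check: yes, from the black bishop on d2.
Legal moves: Ke2, Kf1.
Count: 2.

2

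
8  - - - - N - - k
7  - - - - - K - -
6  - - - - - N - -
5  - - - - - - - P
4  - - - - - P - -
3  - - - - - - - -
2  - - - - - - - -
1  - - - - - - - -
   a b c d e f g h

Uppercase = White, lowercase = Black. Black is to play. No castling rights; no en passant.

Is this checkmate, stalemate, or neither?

Black to move; black king on h8.
In check: no.
King squares — g7: attacked by Kf7; h7: attacked by Nf6; g8: attacked by Nf6.
Legal moves for Black: none.
Not in check and no legal moves → stalemate.

stalemate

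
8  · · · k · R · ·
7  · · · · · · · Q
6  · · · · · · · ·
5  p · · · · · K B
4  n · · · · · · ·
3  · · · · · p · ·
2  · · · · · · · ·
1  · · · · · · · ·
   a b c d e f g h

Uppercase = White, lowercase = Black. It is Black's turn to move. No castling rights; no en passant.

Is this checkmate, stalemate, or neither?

checkmate

Black to move; black king on d8.
In check: yes, from the white rook on f8.
King squares — c7: attacked by Qh7; d7: attacked by Qh7; e7: attacked by Qh7; c8: attacked by Rf8; e8: attacked by Bh5.
Legal moves for Black: none.
In check with no legal moves → checkmate.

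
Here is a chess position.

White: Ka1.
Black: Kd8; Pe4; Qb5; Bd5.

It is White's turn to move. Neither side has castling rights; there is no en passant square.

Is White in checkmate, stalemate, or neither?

stalemate

White to move; white king on a1.
In check: no.
King squares — b1: attacked by Qb5; a2: attacked by Bd5; b2: attacked by Qb5.
Legal moves for White: none.
Not in check and no legal moves → stalemate.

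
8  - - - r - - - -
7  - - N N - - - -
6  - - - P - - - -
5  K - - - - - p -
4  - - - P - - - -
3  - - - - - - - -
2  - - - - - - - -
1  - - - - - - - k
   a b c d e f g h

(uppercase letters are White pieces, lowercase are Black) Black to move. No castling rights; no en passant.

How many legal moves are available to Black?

12

Black to move; king on h1.
In check: no.
Legal moves: Rh8, Rg8, Rf8, Re8, Rc8, Rb8, Ra8+, Rxd7, Kh2, Kg2, Kg1, g4.
Count: 12.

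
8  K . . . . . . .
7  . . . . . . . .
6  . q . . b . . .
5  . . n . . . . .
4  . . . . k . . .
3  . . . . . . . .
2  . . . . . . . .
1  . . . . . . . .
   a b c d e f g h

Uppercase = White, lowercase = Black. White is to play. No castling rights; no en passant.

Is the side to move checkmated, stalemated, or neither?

White to move; white king on a8.
In check: no.
King squares — a7: attacked by Qb6; b7: attacked by Nc5; b8: attacked by Qb6.
Legal moves for White: none.
Not in check and no legal moves → stalemate.

stalemate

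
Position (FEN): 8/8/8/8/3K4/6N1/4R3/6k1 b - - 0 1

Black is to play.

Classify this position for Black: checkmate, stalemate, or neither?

stalemate

Black to move; black king on g1.
In check: no.
King squares — f1: attacked by Ng3; h1: attacked by Ng3; f2: attacked by Re2; g2: attacked by Re2; h2: attacked by Re2.
Legal moves for Black: none.
Not in check and no legal moves → stalemate.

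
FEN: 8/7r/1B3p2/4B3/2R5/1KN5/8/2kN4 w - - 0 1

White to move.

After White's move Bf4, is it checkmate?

After Bf4: black king on c1; in check: yes, from the white bishop on f4.
King squares — b1: attacked by Nc3; d1: attacked by Nc3; b2: attacked by Nd1; c2: attacked by Kb3; d2: attacked by Bf4.
Black has no legal moves → checkmate.

yes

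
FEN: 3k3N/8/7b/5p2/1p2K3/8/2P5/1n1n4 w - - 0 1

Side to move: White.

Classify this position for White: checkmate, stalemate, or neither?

neither

White to move; white king on e4.
In check: yes, from the black pawn on f5.
Legal moves for White: Kxf5, Ke5, Kd5, Kd4, Kf3, Kd3.
White is in check but has 6 legal moves → neither.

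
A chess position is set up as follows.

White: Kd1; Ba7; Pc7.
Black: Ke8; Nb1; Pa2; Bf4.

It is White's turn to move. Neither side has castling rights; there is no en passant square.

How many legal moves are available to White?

White to move; king on d1.
In check: no.
Legal moves: Bb8, Bb6, Bc5, Bd4, Be3, Bf2, Bg1, Ke2, Kc2, Ke1, c8=Q+, c8=R+, c8=B, c8=N.
Count: 14.

14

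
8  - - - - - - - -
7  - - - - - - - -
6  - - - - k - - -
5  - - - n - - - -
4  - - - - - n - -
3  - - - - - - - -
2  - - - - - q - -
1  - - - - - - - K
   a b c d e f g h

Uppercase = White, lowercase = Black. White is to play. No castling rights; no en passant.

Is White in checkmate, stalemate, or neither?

stalemate

White to move; white king on h1.
In check: no.
King squares — g1: attacked by Qf2; g2: attacked by Qf2; h2: attacked by Qf2.
Legal moves for White: none.
Not in check and no legal moves → stalemate.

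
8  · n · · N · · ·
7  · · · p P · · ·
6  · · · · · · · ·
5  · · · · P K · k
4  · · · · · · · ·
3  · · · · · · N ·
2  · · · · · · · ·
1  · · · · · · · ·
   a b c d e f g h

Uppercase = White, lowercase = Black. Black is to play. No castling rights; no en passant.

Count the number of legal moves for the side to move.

2

Black to move; king on h5.
In check: yes, from the white knight on g3.
Legal moves: Kh6, Kh4.
Count: 2.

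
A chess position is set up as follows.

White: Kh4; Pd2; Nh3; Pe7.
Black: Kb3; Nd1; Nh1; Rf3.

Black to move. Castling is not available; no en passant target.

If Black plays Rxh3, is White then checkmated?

After Rxh3: white king on h4; in check: yes, from the black rook on h3.
White has 3 legal replies: Kg5, Kg4, Kxh3.
In check but a legal move exists → not checkmate.

no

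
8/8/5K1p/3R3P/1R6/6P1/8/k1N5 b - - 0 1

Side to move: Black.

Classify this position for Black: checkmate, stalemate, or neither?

Black to move; black king on a1.
In check: no.
King squares — b1: attacked by Rb4; a2: attacked by Nc1; b2: attacked by Rb4.
Legal moves for Black: none.
Not in check and no legal moves → stalemate.

stalemate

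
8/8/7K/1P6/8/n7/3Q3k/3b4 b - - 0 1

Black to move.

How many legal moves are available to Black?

Black to move; king on h2.
In check: yes, from the white queen on d2.
Legal moves: Kh3, Kg3, Kh1, Kg1, Be2.
Count: 5.

5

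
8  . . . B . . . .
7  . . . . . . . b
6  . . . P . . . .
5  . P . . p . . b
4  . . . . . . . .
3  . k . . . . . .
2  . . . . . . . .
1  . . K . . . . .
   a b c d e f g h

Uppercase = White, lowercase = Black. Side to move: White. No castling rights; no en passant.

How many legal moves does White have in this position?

10

White to move; king on c1.
In check: no.
Legal moves: Be7, Bc7, Bf6, Bb6, Bg5, Ba5, Bh4, Kd2, d7, b6.
Count: 10.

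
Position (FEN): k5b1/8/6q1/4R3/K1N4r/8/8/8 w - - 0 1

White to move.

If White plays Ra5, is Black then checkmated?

no

After Ra5: black king on a8; in check: yes, from the white rook on a5.
Black has 3 legal replies: Kb8, Kb7, Qa6.
In check but a legal move exists → not checkmate.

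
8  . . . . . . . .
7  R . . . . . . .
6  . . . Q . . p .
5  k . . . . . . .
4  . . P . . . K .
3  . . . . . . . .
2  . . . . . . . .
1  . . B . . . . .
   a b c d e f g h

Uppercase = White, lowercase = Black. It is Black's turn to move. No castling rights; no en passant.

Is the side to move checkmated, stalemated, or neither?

checkmate

Black to move; black king on a5.
In check: yes, from the white rook on a7.
King squares — a4: attacked by Ra7; b4: attacked by Qd6; b5: attacked by Pc4; a6: attacked by Qd6; b6: attacked by Qd6.
Legal moves for Black: none.
In check with no legal moves → checkmate.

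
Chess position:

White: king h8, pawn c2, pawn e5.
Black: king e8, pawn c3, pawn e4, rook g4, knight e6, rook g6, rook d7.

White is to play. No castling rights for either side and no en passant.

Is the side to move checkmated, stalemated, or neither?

stalemate

White to move; white king on h8.
In check: no.
King squares — g7: attacked by Ne6; h7: attacked by Rd7; g8: attacked by Rg6.
Legal moves for White: none.
Not in check and no legal moves → stalemate.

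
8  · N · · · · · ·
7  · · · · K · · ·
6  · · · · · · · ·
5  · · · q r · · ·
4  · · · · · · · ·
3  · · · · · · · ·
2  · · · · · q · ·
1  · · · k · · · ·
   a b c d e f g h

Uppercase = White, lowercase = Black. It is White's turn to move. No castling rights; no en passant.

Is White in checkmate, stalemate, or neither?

White to move; white king on e7.
In check: yes, from the black rook on e5.
King squares — d6: attacked by Qd5; e6: attacked by Qd5; f6: attacked by Qf2; d7: attacked by Qd5; f7: attacked by Qf2; d8: attacked by Qd5; e8: attacked by Re5; f8: attacked by Qf2.
Legal moves for White: none.
In check with no legal moves → checkmate.

checkmate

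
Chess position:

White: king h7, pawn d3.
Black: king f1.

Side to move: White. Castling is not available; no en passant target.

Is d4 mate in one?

After d4: black king on f1; in check: no.
Black is not in check, so this cannot be checkmate.

no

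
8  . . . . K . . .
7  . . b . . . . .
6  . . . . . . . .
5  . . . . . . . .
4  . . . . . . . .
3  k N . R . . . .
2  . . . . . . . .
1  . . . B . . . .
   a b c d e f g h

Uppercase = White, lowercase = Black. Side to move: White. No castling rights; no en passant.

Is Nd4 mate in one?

After Nd4: black king on a3; in check: yes, from the white rook on d3.
Black has 3 legal replies: Kb4, Kb2, Ka2.
In check but a legal move exists → not checkmate.

no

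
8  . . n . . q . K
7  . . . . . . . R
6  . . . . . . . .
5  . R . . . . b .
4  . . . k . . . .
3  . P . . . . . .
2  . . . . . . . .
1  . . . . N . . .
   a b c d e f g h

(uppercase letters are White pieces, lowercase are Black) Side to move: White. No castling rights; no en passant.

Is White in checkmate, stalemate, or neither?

checkmate

White to move; white king on h8.
In check: yes, from the black queen on f8.
King squares — g7: attacked by Qf8; h7: own rook; g8: attacked by Qf8.
Legal moves for White: none.
In check with no legal moves → checkmate.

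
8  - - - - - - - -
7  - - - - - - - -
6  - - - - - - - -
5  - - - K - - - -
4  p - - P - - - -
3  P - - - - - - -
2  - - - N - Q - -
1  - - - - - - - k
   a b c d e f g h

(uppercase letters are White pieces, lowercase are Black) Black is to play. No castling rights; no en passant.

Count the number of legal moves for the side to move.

0

Black to move; king on h1.
In check: no.
Legal moves: none.
Count: 0.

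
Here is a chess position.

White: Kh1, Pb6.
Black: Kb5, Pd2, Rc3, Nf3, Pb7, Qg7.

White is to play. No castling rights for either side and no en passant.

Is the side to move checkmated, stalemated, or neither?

stalemate

White to move; white king on h1.
In check: no.
King squares — g1: attacked by Nf3; g2: attacked by Qg7; h2: attacked by Nf3.
Legal moves for White: none.
Not in check and no legal moves → stalemate.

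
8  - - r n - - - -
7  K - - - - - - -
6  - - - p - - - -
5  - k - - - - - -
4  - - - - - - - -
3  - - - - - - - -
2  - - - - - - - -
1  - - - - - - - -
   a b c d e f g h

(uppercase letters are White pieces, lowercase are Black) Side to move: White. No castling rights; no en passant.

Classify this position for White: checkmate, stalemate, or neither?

stalemate

White to move; white king on a7.
In check: no.
King squares — a6: attacked by Kb5; b6: attacked by Kb5; b7: attacked by Nd8; a8: attacked by Rc8; b8: attacked by Rc8.
Legal moves for White: none.
Not in check and no legal moves → stalemate.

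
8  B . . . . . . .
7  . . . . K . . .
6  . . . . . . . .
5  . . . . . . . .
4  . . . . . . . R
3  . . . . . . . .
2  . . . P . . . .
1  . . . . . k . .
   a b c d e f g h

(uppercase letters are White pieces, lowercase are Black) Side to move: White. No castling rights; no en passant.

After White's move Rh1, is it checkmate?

After Rh1: black king on f1; in check: yes, from the white rook on h1.
Black has 2 legal replies: Kf2, Ke2.
In check but a legal move exists → not checkmate.

no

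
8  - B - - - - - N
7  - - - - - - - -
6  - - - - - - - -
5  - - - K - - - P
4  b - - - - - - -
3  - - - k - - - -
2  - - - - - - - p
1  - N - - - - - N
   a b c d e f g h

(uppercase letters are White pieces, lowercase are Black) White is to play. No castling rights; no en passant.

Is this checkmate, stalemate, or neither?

White to move; white king on d5.
In check: no.
Legal moves for White include: Nf7, Ng6, Bc7, Ba7, Bd6, Be5, Bf4, Bg3, Bxh2, Ke6, Kd6, Ke5, Kc5, Ng3, Nf2+, Nc3, Na3, Nd2, ... (list truncated; more exist).
White has legal moves and is not in check → neither.

neither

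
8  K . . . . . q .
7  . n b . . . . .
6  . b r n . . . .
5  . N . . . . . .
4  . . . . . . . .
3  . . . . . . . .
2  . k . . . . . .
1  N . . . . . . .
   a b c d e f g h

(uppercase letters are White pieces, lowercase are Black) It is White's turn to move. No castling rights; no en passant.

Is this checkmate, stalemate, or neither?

White to move; white king on a8.
In check: yes, from the black queen on g8.
King squares — a7: attacked by Bb6; b7: attacked by Nd6; b8: attacked by Bc7.
Legal moves for White: none.
In check with no legal moves → checkmate.

checkmate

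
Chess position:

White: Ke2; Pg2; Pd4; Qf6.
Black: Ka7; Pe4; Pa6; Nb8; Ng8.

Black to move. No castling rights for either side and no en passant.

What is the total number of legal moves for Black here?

Black to move; king on a7.
In check: no.
Legal moves: Ne7, Nh6, Nxf6, Nd7, Nc6, Ka8, Kb7, a5, e3.
Count: 9.

9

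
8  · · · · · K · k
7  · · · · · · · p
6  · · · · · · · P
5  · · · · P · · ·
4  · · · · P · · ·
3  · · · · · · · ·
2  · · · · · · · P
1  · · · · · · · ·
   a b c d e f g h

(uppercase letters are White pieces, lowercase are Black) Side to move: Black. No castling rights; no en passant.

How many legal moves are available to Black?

Black to move; king on h8.
In check: no.
Legal moves: none.
Count: 0.

0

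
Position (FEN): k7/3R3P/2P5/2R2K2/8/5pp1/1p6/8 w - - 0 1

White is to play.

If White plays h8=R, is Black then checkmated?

yes

After h8=R: black king on a8; in check: yes, from the white rook on h8.
King squares — a7: attacked by Rd7; b7: attacked by Pc6; b8: attacked by Rh8.
Black has no legal moves → checkmate.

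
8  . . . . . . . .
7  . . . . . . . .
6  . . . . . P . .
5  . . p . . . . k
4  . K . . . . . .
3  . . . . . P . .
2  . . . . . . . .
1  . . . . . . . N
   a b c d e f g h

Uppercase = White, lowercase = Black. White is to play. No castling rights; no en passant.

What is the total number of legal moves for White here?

White to move; king on b4.
In check: yes, from the black pawn on c5.
Legal moves: Kxc5, Kb5, Ka5, Kc4, Ka4, Kc3, Kb3, Ka3.
Count: 8.

8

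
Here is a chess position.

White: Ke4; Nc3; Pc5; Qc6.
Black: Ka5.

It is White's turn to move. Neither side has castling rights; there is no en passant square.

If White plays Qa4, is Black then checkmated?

After Qa4: black king on a5; in check: yes, from the white queen on a4.
King squares — a4: attacked by Nc3; b4: attacked by Qa4; b5: attacked by Nc3; a6: attacked by Qa4; b6: attacked by Pc5.
Black has no legal moves → checkmate.

yes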